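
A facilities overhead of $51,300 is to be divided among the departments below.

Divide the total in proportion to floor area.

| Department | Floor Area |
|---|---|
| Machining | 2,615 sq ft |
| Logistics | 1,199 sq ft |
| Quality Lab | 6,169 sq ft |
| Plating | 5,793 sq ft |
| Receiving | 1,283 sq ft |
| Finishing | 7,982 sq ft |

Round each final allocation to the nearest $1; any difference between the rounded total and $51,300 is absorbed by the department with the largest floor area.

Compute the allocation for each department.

Machining: $5,357 · Logistics: $2,456 · Quality Lab: $12,638 · Plating: $11,868 · Receiving: $2,628 · Finishing: $16,353

Sum of floor area: 25,041.
Raw shares: Machining 2,615/25,041 × $51,300 = 5,357.19; Logistics 1,199/25,041 × $51,300 = 2,456.32; Quality Lab 6,169/25,041 × $51,300 = 12,638.06; Plating 5,793/25,041 × $51,300 = 11,867.77; Receiving 1,283/25,041 × $51,300 = 2,628.41; Finishing 7,982/25,041 × $51,300 = 16,352.25.
At nearest $1: Machining $5,357; Logistics $2,456; Quality Lab $12,638; Plating $11,868; Receiving $2,628; Finishing $16,352. Sum = $51,299.
Difference $51,300 − $51,299 = +$1 applied to largest floor area (Finishing): Finishing becomes $16,353.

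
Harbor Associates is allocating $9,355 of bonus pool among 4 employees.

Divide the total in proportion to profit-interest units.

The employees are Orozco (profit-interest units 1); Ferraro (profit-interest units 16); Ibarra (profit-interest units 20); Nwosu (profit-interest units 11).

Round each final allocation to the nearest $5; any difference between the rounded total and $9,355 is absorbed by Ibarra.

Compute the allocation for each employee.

Profit-interest units total: 48.
Proportional shares: Orozco 1/48 × $9,355 = 194.90; Ferraro 16/48 × $9,355 = 3,118.33; Ibarra 20/48 × $9,355 = 3,897.92; Nwosu 11/48 × $9,355 = 2,143.85.
After rounding ($5): Orozco $195; Ferraro $3,120; Ibarra $3,900; Nwosu $2,145. Sum = $9,360.
Difference $9,355 − $9,360 = −$5 applied to Ibarra: Ibarra becomes $3,895.

Orozco: $195 · Ferraro: $3,120 · Ibarra: $3,895 · Nwosu: $2,145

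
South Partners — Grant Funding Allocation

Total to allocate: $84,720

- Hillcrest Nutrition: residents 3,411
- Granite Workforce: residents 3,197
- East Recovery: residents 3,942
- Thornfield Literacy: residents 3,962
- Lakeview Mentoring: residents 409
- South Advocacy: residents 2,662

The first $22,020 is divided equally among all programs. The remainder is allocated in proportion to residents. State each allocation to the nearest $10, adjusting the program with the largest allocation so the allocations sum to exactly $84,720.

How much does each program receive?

Hillcrest Nutrition: $15,830 · Granite Workforce: $15,070 · East Recovery: $17,730 · Thornfield Literacy: $17,800 · Lakeview Mentoring: $5,130 · South Advocacy: $13,160

First tranche $22,020 split equally: $3,670 each.
Remainder $62,700 by residents (total 17,583): Hillcrest Nutrition 12,163.44 → $12,160; Granite Workforce 11,400.32 → $11,400; East Recovery 14,056.95 → $14,060; Thornfield Literacy 14,128.27 → $14,130; Lakeview Mentoring 1,458.47 → $1,460; South Advocacy 9,492.54 → $9,490.
Totals: Hillcrest Nutrition $3,670 + $12,160 = $15,830; Granite Workforce $3,670 + $11,400 = $15,070; East Recovery $3,670 + $14,060 = $17,730; Thornfield Literacy $3,670 + $14,130 = $17,800; Lakeview Mentoring $3,670 + $1,460 = $5,130; South Advocacy $3,670 + $9,490 = $13,160.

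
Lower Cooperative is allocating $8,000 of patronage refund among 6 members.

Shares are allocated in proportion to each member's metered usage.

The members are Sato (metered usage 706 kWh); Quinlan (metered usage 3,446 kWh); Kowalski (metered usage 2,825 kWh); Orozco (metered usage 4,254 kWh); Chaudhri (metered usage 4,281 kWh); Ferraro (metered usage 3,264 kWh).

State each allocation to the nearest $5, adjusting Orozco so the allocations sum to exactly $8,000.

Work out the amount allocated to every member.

Total metered usage = 18,776.
Pro-rata amounts: Sato 706/18,776 × $8,000 = 300.81; Quinlan 3,446/18,776 × $8,000 = 1,468.26; Kowalski 2,825/18,776 × $8,000 = 1,203.66; Orozco 4,254/18,776 × $8,000 = 1,812.53; Chaudhri 4,281/18,776 × $8,000 = 1,824.03; Ferraro 3,264/18,776 × $8,000 = 1,390.71.
Rounded to nearest $5: Sato $300; Quinlan $1,470; Kowalski $1,205; Orozco $1,815; Chaudhri $1,825; Ferraro $1,390. Sum = $8,005.
Difference $8,000 − $8,005 = −$5 applied to Orozco: Orozco becomes $1,810.

Sato: $300 · Quinlan: $1,470 · Kowalski: $1,205 · Orozco: $1,810 · Chaudhri: $1,825 · Ferraro: $1,390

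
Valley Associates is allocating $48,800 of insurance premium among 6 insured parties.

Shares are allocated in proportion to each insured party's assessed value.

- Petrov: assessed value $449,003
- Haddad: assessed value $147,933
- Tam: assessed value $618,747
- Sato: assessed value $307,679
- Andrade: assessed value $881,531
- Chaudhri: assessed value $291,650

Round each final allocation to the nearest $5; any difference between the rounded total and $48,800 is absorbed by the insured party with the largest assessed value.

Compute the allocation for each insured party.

Assessed value total: 2,696,543.
Raw shares: Petrov 449,003/2,696,543 × $48,800 = 8,125.72; Haddad 147,933/2,696,543 × $48,800 = 2,677.18; Tam 618,747/2,696,543 × $48,800 = 11,197.62; Sato 307,679/2,696,543 × $48,800 = 5,568.14; Andrade 881,531/2,696,543 × $48,800 = 15,953.28; Chaudhri 291,650/2,696,543 × $48,800 = 5,278.06.
Rounded to nearest $5: Petrov $8,125; Haddad $2,675; Tam $11,200; Sato $5,570; Andrade $15,955; Chaudhri $5,280. Sum = $48,805.
Difference $48,800 − $48,805 = −$5 applied to largest assessed value (Andrade): Andrade becomes $15,950.

Petrov: $8,125 | Haddad: $2,675 | Tam: $11,200 | Sato: $5,570 | Andrade: $15,950 | Chaudhri: $5,280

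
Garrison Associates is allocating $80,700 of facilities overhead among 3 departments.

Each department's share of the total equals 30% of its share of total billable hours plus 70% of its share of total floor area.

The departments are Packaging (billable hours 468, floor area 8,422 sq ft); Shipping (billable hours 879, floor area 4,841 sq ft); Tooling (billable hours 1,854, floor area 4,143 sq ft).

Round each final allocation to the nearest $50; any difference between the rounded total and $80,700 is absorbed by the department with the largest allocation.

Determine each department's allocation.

Packaging: $30,900 · Shipping: $22,350 · Tooling: $27,450

Totals — billable hours 3,201, floor area 17,406.
Composite weights (30% billable hours + 70% floor area): Packaging 0.3826; Shipping 0.2771; Tooling 0.3404.
Proportional shares: Packaging 30,872.64; Shipping 22,359.25; Tooling 27,468.11.
At nearest $50: Packaging $30,850; Shipping $22,350; Tooling $27,450. Sum = $80,650.
Difference $80,700 − $80,650 = +$50 applied to largest allocation (Packaging): Packaging becomes $30,900.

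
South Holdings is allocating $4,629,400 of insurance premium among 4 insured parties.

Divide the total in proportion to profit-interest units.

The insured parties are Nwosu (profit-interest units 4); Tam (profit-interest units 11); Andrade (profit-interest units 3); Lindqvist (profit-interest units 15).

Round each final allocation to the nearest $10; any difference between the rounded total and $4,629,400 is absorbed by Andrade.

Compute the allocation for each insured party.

Nwosu: $561,140 · Tam: $1,543,130 · Andrade: $420,860 · Lindqvist: $2,104,270

Combined profit-interest units = 33.
Unrounded shares: Nwosu 4/33 × $4,629,400 = 561,139.39; Tam 11/33 × $4,629,400 = 1,543,133.33; Andrade 3/33 × $4,629,400 = 420,854.55; Lindqvist 15/33 × $4,629,400 = 2,104,272.73.
Rounded to nearest $10: Nwosu $561,140; Tam $1,543,130; Andrade $420,850; Lindqvist $2,104,270. Sum = $4,629,390.
Difference $4,629,400 − $4,629,390 = +$10 applied to Andrade: Andrade becomes $420,860.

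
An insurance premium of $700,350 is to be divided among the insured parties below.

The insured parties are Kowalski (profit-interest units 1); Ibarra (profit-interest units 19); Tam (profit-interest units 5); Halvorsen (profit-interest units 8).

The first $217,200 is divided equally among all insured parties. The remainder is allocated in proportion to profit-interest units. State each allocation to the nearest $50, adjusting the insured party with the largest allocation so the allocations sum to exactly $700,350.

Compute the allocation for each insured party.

First tranche $217,200 split equally: $54,300 each.
Remainder $483,150 by profit-interest units (total 33): Kowalski 14,640.91 → $14,650; Ibarra 278,177.27 → $278,200; Tam 73,204.55 → $73,200; Halvorsen 117,127.27 → $117,150.
Rounding difference −$50 on remainder applied to Ibarra.
Totals: Kowalski $54,300 + $14,650 = $68,950; Ibarra $54,300 + $278,150 = $332,450; Tam $54,300 + $73,200 = $127,500; Halvorsen $54,300 + $117,150 = $171,450.

Kowalski: $68,950; Ibarra: $332,450; Tam: $127,500; Halvorsen: $171,450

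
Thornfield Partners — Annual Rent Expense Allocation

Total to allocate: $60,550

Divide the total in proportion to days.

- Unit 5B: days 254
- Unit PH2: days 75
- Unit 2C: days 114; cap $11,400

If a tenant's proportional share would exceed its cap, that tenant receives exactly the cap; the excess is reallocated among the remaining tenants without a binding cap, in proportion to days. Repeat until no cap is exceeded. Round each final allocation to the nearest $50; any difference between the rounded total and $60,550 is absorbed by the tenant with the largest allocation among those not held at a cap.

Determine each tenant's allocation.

Unit 5B: $37,950 | Unit PH2: $11,200 | Unit 2C: $11,400

Combined days = 443.
Pro-rata shares before constraints: Unit 5B 34,717.16; Unit PH2 10,251.13; Unit 2C 15,581.72.
Cap binds for Unit 2C ($11,400); remaining pool $49,150 reallocated over remaining days 329.
Shares after redistribution: Unit 5B 37,945.59 → $37,950; Unit PH2 11,204.41 → $11,200.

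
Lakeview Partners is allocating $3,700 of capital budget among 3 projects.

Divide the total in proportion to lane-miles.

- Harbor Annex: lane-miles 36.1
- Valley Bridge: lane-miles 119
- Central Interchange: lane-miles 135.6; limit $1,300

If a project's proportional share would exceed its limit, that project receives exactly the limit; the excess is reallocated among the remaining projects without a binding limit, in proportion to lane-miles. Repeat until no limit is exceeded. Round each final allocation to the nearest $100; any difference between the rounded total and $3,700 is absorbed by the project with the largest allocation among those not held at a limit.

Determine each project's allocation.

Harbor Annex: $600 · Valley Bridge: $1,800 · Central Interchange: $1,300

Sum of lane-miles: 290.7.
Pro-rata shares before constraints: Harbor Annex 459.48; Valley Bridge 1,514.62; Central Interchange 1,725.90.
Cap binds for Central Interchange ($1,300); balance $2,400 reallocated over remaining lane-miles 155.1.
Shares after redistribution: Harbor Annex 558.61 → $600; Valley Bridge 1,841.39 → $1,800.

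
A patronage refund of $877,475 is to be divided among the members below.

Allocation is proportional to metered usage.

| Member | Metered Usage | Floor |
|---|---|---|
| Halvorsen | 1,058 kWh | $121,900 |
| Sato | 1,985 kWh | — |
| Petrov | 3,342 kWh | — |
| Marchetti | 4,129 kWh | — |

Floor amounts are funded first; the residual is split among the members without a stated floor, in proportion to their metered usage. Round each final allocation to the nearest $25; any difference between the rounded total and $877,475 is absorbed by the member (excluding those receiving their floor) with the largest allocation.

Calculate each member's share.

Guaranteed amounts: Halvorsen $121,900. Remaining pool $755,575.
Remaining pool split over remaining metered usage 9,456: Sato 158,610.02 → $158,600; Petrov 267,040.15 → $267,050; Marchetti 329,924.83 → $329,925.

Halvorsen: $121,900 · Sato: $158,600 · Petrov: $267,050 · Marchetti: $329,925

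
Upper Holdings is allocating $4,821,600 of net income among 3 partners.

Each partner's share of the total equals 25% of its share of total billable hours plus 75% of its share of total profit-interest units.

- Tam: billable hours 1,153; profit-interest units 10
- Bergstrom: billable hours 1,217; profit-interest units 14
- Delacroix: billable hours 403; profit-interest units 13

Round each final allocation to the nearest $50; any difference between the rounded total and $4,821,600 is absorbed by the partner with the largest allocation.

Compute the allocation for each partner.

Billable hours total 2,773; profit-interest units total 37.
Combined weights (25% billable hours + 75% profit-interest units): Tam 0.3067; Bergstrom 0.3935; Delacroix 0.2998.
Pro-rata amounts: Tam 1,478,550.85; Bergstrom 1,897,311.65; Delacroix 1,445,737.50.
After rounding ($50): Tam $1,478,550; Bergstrom $1,897,300; Delacroix $1,445,750. Sum = $4,821,600.
Rounded total matches; no reconciliation needed.

Tam: $1,478,550 | Bergstrom: $1,897,300 | Delacroix: $1,445,750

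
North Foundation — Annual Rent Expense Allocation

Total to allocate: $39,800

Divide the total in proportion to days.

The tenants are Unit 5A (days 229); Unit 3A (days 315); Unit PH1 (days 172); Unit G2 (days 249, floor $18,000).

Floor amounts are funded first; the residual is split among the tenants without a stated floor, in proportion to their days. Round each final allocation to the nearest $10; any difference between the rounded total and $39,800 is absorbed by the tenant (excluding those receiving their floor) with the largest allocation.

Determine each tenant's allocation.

Unit 5A: $6,970 | Unit 3A: $9,590 | Unit PH1: $5,240 | Unit G2: $18,000

Minimums first: Unit G2 $18,000. Residual $21,800.
Residual split over remaining days 716: Unit 5A 6,972.35 → $6,970; Unit 3A 9,590.78 → $9,590; Unit PH1 5,236.87 → $5,240.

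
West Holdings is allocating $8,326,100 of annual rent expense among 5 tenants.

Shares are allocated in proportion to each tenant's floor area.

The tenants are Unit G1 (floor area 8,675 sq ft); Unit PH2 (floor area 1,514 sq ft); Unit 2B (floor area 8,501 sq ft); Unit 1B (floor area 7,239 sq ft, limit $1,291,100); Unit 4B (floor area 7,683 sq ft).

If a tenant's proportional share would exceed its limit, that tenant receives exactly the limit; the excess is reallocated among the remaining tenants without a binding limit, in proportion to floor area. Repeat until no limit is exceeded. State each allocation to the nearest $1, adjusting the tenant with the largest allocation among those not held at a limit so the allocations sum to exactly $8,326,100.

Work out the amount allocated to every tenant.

Unit G1: $2,314,057 | Unit PH2: $403,860 | Unit 2B: $2,267,642 | Unit 1B: $1,291,100 | Unit 4B: $2,049,441

Sum of floor area: 33,612.
Pro-rata shares before constraints: Unit G1 2,148,902.70; Unit PH2 375,036.16; Unit 2B 2,105,800.79; Unit 1B 1,793,188.08; Unit 4B 1,903,172.27.
Capped: Unit 1B ($1,291,100); residual $7,035,000 reallocated over remaining floor area 26,373.
Remaining shares: Unit G1 2,314,056.99 → $2,314,057; Unit PH2 403,859.63 → $403,860; Unit 2B 2,267,642.48 → $2,267,642; Unit 4B 2,049,440.91 → $2,049,441.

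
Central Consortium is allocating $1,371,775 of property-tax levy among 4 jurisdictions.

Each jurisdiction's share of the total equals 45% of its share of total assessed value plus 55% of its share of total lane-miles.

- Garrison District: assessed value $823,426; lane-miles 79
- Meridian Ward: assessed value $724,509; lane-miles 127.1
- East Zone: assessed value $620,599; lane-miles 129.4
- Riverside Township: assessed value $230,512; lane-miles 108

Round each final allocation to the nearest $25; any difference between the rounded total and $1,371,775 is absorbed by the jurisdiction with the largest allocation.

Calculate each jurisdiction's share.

Garrison District: $346,275 | Meridian Ward: $402,625 | East Zone: $379,825 | Riverside Township: $243,050

Totals — assessed value 2,399,046, lane-miles 443.5.
Composite weights (45% assessed value + 55% lane-miles): Garrison District 0.2524; Meridian Ward 0.2935; East Zone 0.2769; Riverside Township 0.1772.
Raw shares: Garrison District 346,269.56; Meridian Ward 402,644.29; East Zone 379,819.93; Riverside Township 243,041.22.
At nearest $25: Garrison District $346,275; Meridian Ward $402,650; East Zone $379,825; Riverside Township $243,050. Sum = $1,371,800.
Difference $1,371,775 − $1,371,800 = −$25 applied to largest allocation (Meridian Ward): Meridian Ward becomes $402,625.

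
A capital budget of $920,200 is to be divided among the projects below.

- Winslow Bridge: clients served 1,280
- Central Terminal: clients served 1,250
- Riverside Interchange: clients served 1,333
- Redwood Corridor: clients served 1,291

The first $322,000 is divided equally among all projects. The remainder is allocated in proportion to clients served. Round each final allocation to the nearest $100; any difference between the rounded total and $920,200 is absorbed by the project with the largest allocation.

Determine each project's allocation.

Winslow Bridge: $229,100 | Central Terminal: $225,600 | Riverside Interchange: $235,200 | Redwood Corridor: $230,300

First tranche $322,000 split equally: $80,500 each.
Remainder $598,200 by clients served (total 5,154): Winslow Bridge 148,563.45 → $148,600; Central Terminal 145,081.49 → $145,100; Riverside Interchange 154,714.90 → $154,700; Redwood Corridor 149,840.16 → $149,800.
Totals: Winslow Bridge $80,500 + $148,600 = $229,100; Central Terminal $80,500 + $145,100 = $225,600; Riverside Interchange $80,500 + $154,700 = $235,200; Redwood Corridor $80,500 + $149,800 = $230,300.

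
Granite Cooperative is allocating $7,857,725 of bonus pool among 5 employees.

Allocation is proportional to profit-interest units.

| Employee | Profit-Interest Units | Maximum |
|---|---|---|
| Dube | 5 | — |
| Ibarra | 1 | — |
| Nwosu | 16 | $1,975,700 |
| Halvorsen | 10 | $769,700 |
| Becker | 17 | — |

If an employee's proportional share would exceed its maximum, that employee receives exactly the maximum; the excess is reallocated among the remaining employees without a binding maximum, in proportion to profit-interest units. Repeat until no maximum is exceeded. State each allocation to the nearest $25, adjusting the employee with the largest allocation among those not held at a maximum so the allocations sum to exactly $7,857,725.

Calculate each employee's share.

Dube: $1,111,375; Ibarra: $222,275; Nwosu: $1,975,700; Halvorsen: $769,700; Becker: $3,778,675

Combined profit-interest units = 49.
Unconstrained shares: Dube 801,808.67; Ibarra 160,361.73; Nwosu 2,565,787.76; Halvorsen 1,603,617.35; Becker 2,726,149.49.
Capped: Nwosu ($1,975,700), Halvorsen ($769,700); remaining pool $5,112,325 reallocated over remaining profit-interest units 23.
Redistributed shares: Dube 1,111,375.00 → $1,111,375; Ibarra 222,275.00 → $222,275; Becker 3,778,675.00 → $3,778,675.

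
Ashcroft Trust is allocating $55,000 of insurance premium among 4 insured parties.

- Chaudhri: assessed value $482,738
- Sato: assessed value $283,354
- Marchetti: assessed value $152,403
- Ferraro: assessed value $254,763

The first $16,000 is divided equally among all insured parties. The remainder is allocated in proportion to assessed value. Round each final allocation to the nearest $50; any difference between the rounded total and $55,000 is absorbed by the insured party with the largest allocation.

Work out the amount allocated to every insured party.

First tranche $16,000 split equally: $4,000 each.
Remainder $39,000 by assessed value (total 1,173,258): Chaudhri 16,046.58 → $16,050; Sato 9,418.91 → $9,400; Marchetti 5,065.99 → $5,050; Ferraro 8,468.52 → $8,450.
Rounding difference +$50 on remainder applied to Chaudhri.
Totals: Chaudhri $4,000 + $16,100 = $20,100; Sato $4,000 + $9,400 = $13,400; Marchetti $4,000 + $5,050 = $9,050; Ferraro $4,000 + $8,450 = $12,450.

Chaudhri: $20,100 | Sato: $13,400 | Marchetti: $9,050 | Ferraro: $12,450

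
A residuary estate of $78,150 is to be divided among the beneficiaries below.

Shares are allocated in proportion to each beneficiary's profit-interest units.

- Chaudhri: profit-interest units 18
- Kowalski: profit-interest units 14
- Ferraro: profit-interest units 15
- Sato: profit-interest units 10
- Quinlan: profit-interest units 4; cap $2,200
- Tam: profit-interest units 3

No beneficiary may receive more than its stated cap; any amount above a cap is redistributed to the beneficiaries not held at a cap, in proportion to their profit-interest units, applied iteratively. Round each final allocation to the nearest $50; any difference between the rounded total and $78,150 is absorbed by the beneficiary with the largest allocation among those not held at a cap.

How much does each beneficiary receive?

Chaudhri: $22,800 | Kowalski: $17,700 | Ferraro: $19,000 | Sato: $12,650 | Quinlan: $2,200 | Tam: $3,800

Combined profit-interest units = 64.
Unconstrained shares: Chaudhri 21,979.69; Kowalski 17,095.31; Ferraro 18,316.41; Sato 12,210.94; Quinlan 4,884.38; Tam 3,663.28.
Held at cap: Quinlan ($2,200); remaining pool $75,950 reallocated over remaining profit-interest units 60.
Remaining shares: Chaudhri 22,785.00 → $22,800; Kowalski 17,721.67 → $17,700; Ferraro 18,987.50 → $19,000; Sato 12,658.33 → $12,650; Tam 3,797.50 → $3,800.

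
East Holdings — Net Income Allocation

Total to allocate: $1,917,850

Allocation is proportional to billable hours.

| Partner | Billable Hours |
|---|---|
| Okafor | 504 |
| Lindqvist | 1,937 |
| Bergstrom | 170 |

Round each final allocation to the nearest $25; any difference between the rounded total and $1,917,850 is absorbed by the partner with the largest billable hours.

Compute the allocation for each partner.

Billable hours total: 504 + 1,937 + 170 = 2,611.
Pro-rata amounts: Okafor 370,201.61; Lindqvist 1,422,778.80; Bergstrom 124,869.59.
Rounded to nearest $25: Okafor $370,200; Lindqvist $1,422,775; Bergstrom $124,875. Sum = $1,917,850.
No rounding difference to absorb.

Okafor: $370,200 | Lindqvist: $1,422,775 | Bergstrom: $124,875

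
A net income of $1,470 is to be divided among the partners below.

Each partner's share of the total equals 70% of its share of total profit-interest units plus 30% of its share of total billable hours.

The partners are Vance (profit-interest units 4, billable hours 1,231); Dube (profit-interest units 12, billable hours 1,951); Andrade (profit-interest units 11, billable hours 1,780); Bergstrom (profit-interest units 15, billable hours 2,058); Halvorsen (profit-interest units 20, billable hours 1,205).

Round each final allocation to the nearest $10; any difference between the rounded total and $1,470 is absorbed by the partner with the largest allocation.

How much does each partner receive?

Profit-interest units total 62; billable hours total 8,225.
Blended shares (70% profit-interest units + 30% billable hours): Vance 0.0901; Dube 0.2066; Andrade 0.1891; Bergstrom 0.2444; Halvorsen 0.2698.
Raw shares: Vance 132.39; Dube 303.77; Andrade 278.00; Bergstrom 359.30; Halvorsen 396.54.
After rounding ($10): Vance $130; Dube $300; Andrade $280; Bergstrom $360; Halvorsen $400. Sum = $1,470.
No rounding difference to absorb.

Vance: $130 | Dube: $300 | Andrade: $280 | Bergstrom: $360 | Halvorsen: $400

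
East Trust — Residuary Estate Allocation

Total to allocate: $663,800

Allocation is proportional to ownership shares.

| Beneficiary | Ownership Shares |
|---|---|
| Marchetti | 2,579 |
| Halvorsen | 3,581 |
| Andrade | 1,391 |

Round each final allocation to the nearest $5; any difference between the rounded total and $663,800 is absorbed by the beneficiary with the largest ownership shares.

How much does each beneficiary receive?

Marchetti: $226,715; Halvorsen: $314,805; Andrade: $122,280

Ownership shares total: 2,579 + 3,581 + 1,391 = 7,551.
Proportional shares: Marchetti 226,717.02; Halvorsen 314,801.72; Andrade 122,281.26.
Rounded to nearest $5: Marchetti $226,715; Halvorsen $314,800; Andrade $122,280. Sum = $663,795.
Difference $663,800 − $663,795 = +$5 applied to largest ownership shares (Halvorsen): Halvorsen becomes $314,805.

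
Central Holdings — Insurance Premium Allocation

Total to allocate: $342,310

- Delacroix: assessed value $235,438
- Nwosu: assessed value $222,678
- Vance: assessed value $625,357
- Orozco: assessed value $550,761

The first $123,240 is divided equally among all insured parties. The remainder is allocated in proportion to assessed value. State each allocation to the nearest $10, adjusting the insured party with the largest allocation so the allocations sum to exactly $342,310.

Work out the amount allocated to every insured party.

Equal tier: $123,240 ÷ 4 = $30,810 apiece.
Remainder $219,070 by assessed value (total 1,634,234): Delacroix 31,560.60 → $31,560; Nwosu 29,850.11 → $29,850; Vance 83,829.46 → $83,830; Orozco 73,829.83 → $73,830.
Totals: Delacroix $30,810 + $31,560 = $62,370; Nwosu $30,810 + $29,850 = $60,660; Vance $30,810 + $83,830 = $114,640; Orozco $30,810 + $73,830 = $104,640.

Delacroix: $62,370; Nwosu: $60,660; Vance: $114,640; Orozco: $104,640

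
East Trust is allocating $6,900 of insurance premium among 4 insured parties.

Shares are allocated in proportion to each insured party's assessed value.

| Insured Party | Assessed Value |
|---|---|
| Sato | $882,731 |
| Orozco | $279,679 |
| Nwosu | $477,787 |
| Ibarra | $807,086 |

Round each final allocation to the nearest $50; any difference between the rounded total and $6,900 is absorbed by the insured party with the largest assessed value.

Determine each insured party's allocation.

Sato: $2,450; Orozco: $800; Nwosu: $1,350; Ibarra: $2,300

Combined assessed value = 2,447,283.
Proportional shares: Sato 882,731/2,447,283 × $6,900 = 2,488.82; Orozco 279,679/2,447,283 × $6,900 = 788.54; Nwosu 477,787/2,447,283 × $6,900 = 1,347.10; Ibarra 807,086/2,447,283 × $6,900 = 2,275.54.
After rounding ($50): Sato $2,500; Orozco $800; Nwosu $1,350; Ibarra $2,300. Sum = $6,950.
Difference $6,900 − $6,950 = −$50 applied to largest assessed value (Sato): Sato becomes $2,450.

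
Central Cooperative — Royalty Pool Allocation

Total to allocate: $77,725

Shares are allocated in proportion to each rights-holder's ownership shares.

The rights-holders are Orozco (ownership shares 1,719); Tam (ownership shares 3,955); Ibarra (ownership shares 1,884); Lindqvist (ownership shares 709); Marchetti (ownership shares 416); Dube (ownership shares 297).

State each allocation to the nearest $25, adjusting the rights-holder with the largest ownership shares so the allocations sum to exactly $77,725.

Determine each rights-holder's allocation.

Sum of ownership shares: 1,719 + 3,955 + 1,884 + 709 + 416 + 297 = 8,980.
Pro-rata amounts: Orozco 14,878.54; Tam 34,231.89; Ibarra 16,306.67; Lindqvist 6,136.64; Marchetti 3,600.62; Dube 2,570.64.
At nearest $25: Orozco $14,875; Tam $34,225; Ibarra $16,300; Lindqvist $6,125; Marchetti $3,600; Dube $2,575. Sum = $77,700.
Difference $77,725 − $77,700 = +$25 applied to largest ownership shares (Tam): Tam becomes $34,250.

Orozco: $14,875; Tam: $34,250; Ibarra: $16,300; Lindqvist: $6,125; Marchetti: $3,600; Dube: $2,575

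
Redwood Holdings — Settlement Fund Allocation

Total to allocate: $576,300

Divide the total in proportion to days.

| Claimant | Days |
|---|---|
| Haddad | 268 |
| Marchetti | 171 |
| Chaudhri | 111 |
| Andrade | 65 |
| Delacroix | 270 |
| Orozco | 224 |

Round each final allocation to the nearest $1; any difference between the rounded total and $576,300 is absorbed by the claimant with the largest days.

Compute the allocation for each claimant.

Total days = 1,109.
Raw shares: Haddad 268/1,109 × $576,300 = 139,268.17; Marchetti 171/1,109 × $576,300 = 88,861.41; Chaudhri 111/1,109 × $576,300 = 57,681.97; Andrade 65/1,109 × $576,300 = 33,777.73; Delacroix 270/1,109 × $576,300 = 140,307.48; Orozco 224/1,109 × $576,300 = 116,403.25.
Rounded to nearest $1: Haddad $139,268; Marchetti $88,861; Chaudhri $57,682; Andrade $33,778; Delacroix $140,307; Orozco $116,403. Sum = $576,299.
Difference $576,300 − $576,299 = +$1 applied to largest days (Delacroix): Delacroix becomes $140,308.

Haddad: $139,268; Marchetti: $88,861; Chaudhri: $57,682; Andrade: $33,778; Delacroix: $140,308; Orozco: $116,403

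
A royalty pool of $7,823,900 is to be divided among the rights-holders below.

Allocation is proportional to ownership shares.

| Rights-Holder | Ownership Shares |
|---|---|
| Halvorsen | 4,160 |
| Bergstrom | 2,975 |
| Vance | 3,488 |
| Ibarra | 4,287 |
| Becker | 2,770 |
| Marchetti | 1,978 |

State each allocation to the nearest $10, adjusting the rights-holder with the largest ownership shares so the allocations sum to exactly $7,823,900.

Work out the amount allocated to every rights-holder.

Ownership shares total: 4,160 + 2,975 + 3,488 + 4,287 + 2,770 + 1,978 = 19,658.
Unrounded shares: Halvorsen 1,655,683.39; Bergstrom 1,184,052.42; Vance 1,388,226.84; Ibarra 1,706,229.49; Becker 1,102,462.25; Marchetti 787,245.61.
Rounded to nearest $10: Halvorsen $1,655,680; Bergstrom $1,184,050; Vance $1,388,230; Ibarra $1,706,230; Becker $1,102,460; Marchetti $787,250. Sum = $7,823,900.
Rounded total matches; no reconciliation needed.

Halvorsen: $1,655,680 | Bergstrom: $1,184,050 | Vance: $1,388,230 | Ibarra: $1,706,230 | Becker: $1,102,460 | Marchetti: $787,250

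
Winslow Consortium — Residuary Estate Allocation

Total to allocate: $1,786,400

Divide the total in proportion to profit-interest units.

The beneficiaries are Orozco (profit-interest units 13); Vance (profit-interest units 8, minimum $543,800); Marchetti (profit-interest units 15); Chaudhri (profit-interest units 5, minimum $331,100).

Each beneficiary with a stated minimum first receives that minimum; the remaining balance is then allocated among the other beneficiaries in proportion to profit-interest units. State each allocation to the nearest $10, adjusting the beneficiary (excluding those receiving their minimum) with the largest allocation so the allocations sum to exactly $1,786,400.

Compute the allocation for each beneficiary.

Orozco: $423,200 · Vance: $543,800 · Marchetti: $488,300 · Chaudhri: $331,100

Guaranteed amounts: Vance $543,800; Chaudhri $331,100. Remaining pool $911,500.
Remaining pool split over remaining profit-interest units 28: Orozco 423,196.43 → $423,200; Marchetti 488,303.57 → $488,300.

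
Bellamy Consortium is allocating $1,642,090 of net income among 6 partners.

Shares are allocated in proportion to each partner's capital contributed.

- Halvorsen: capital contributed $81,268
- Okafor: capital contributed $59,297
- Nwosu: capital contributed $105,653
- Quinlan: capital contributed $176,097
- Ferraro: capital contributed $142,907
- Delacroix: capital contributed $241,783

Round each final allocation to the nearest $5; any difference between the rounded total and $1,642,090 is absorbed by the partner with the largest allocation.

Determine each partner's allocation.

Halvorsen: $165,365 · Okafor: $120,655 · Nwosu: $214,980 · Quinlan: $358,320 · Ferraro: $290,785 · Delacroix: $491,985

Sum of capital contributed: 807,005.
Raw shares: Halvorsen 81,268/807,005 × $1,642,090 = 165,363.75; Okafor 59,297/807,005 × $1,642,090 = 120,657.26; Nwosu 105,653/807,005 × $1,642,090 = 214,982.23; Quinlan 176,097/807,005 × $1,642,090 = 358,321.35; Ferraro 142,907/807,005 × $1,642,090 = 290,786.50; Delacroix 241,783/807,005 × $1,642,090 = 491,978.92.
Rounded to nearest $5: Halvorsen $165,365; Okafor $120,655; Nwosu $214,980; Quinlan $358,320; Ferraro $290,785; Delacroix $491,980. Sum = $1,642,085.
Difference $1,642,090 − $1,642,085 = +$5 applied to largest allocation (Delacroix): Delacroix becomes $491,985.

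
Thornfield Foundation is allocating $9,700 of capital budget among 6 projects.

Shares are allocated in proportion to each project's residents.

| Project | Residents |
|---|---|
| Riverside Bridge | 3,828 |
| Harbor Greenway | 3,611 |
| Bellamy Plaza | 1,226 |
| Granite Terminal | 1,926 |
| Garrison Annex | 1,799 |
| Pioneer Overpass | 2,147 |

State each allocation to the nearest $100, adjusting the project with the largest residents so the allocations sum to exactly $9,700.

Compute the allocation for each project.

Sum of residents: 3,828 + 3,611 + 1,226 + 1,926 + 1,799 + 2,147 = 14,537.
Proportional shares: Riverside Bridge 2,554.28; Harbor Greenway 2,409.49; Bellamy Plaza 818.06; Granite Terminal 1,285.15; Garrison Annex 1,200.41; Pioneer Overpass 1,432.61.
At nearest $100: Riverside Bridge $2,600; Harbor Greenway $2,400; Bellamy Plaza $800; Granite Terminal $1,300; Garrison Annex $1,200; Pioneer Overpass $1,400. Sum = $9,700.
No rounding difference to absorb.

Riverside Bridge: $2,600 | Harbor Greenway: $2,400 | Bellamy Plaza: $800 | Granite Terminal: $1,300 | Garrison Annex: $1,200 | Pioneer Overpass: $1,400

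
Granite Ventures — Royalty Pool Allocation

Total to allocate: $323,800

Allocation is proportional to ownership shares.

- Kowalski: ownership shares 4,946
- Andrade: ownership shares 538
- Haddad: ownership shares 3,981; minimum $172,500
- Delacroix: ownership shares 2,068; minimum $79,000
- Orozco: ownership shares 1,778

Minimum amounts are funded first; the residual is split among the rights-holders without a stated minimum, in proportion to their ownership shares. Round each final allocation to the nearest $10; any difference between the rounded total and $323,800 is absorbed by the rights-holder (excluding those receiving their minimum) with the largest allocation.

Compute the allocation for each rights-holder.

Kowalski: $49,240 | Andrade: $5,360 | Haddad: $172,500 | Delacroix: $79,000 | Orozco: $17,700

Fund the minimums — Haddad $172,500; Delacroix $79,000. Remaining pool $72,300.
Remaining pool split over remaining ownership shares 7,262: Kowalski 49,242.05 → $49,240; Andrade 5,356.29 → $5,360; Orozco 17,701.65 → $17,700.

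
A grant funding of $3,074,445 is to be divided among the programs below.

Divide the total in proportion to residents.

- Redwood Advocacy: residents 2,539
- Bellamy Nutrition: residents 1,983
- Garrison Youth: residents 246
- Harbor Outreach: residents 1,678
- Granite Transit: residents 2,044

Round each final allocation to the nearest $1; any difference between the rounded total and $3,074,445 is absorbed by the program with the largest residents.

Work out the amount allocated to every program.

Residents total: 2,539 + 1,983 + 246 + 1,678 + 2,044 = 8,490.
Proportional shares: Redwood Advocacy 919,436.496; Bellamy Nutrition 718,094.75; Garrison Youth 89,082.86; Harbor Outreach 607,646.49; Granite Transit 740,184.40.
After rounding ($1): Redwood Advocacy $919,436; Bellamy Nutrition $718,095; Garrison Youth $89,083; Harbor Outreach $607,646; Granite Transit $740,184. Sum = $3,074,444.
Difference $3,074,445 − $3,074,444 = +$1 applied to largest residents (Redwood Advocacy): Redwood Advocacy becomes $919,437.

Redwood Advocacy: $919,437; Bellamy Nutrition: $718,095; Garrison Youth: $89,083; Harbor Outreach: $607,646; Granite Transit: $740,184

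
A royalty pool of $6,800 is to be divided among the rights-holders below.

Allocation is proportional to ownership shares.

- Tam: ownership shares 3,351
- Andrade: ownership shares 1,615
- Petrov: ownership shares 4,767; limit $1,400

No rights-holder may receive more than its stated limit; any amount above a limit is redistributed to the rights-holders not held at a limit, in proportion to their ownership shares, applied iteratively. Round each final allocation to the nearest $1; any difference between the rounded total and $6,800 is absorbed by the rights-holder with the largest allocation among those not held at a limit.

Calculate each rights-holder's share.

Combined ownership shares = 9,733.
Pro-rata shares before constraints: Tam 2,341.19; Andrade 1,128.33; Petrov 3,330.48.
Cap binds for Petrov ($1,400); remaining pool $5,400 reallocated over remaining ownership shares 4,966.
Remaining shares: Tam 3,643.86 → $3,644; Andrade 1,756.14 → $1,756.

Tam: $3,644 · Andrade: $1,756 · Petrov: $1,400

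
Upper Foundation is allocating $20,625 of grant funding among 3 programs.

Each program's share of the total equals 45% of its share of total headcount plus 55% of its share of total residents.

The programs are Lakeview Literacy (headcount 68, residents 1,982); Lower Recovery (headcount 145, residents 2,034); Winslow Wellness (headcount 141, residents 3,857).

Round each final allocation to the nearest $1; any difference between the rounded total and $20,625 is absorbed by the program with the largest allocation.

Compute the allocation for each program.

Totals — headcount 354, residents 7,873.
Blended shares (45% headcount + 55% residents): Lakeview Literacy 0.2249; Lower Recovery 0.3264; Winslow Wellness 0.4487.
Proportional shares: Lakeview Literacy 4,638.59; Lower Recovery 6,732.31; Winslow Wellness 9,254.10.
Rounded to nearest $1: Lakeview Literacy $4,639; Lower Recovery $6,732; Winslow Wellness $9,254. Sum = $20,625.
Rounded total matches; no reconciliation needed.

Lakeview Literacy: $4,639; Lower Recovery: $6,732; Winslow Wellness: $9,254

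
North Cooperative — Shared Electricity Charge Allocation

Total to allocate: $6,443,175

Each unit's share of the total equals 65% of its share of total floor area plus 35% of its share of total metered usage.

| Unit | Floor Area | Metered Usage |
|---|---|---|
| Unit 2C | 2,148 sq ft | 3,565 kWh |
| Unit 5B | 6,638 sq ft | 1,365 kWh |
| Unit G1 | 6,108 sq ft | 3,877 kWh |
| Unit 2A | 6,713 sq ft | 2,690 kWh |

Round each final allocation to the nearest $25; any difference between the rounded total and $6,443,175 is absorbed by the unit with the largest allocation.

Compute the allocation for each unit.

Unit 2C: $1,115,600 · Unit 5B: $1,554,375 · Unit G1: $1,944,400 · Unit 2A: $1,828,800

Totals — floor area 21,607, metered usage 11,497.
Composite weights (65% floor area + 35% metered usage): Unit 2C 0.1731; Unit 5B 0.2412; Unit G1 0.3018; Unit 2A 0.2838.
Unrounded shares: Unit 2C 1,115,611.65; Unit 5B 1,554,378.82; Unit G1 1,944,372.71; Unit 2A 1,828,811.83.
After rounding ($25): Unit 2C $1,115,600; Unit 5B $1,554,375; Unit G1 $1,944,375; Unit 2A $1,828,800. Sum = $6,443,150.
Difference $6,443,175 − $6,443,150 = +$25 applied to largest allocation (Unit G1): Unit G1 becomes $1,944,400.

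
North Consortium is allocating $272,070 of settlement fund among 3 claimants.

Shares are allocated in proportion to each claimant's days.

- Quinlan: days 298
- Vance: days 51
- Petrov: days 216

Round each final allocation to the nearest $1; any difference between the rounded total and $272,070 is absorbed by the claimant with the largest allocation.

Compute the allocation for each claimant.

Total days = 565.
Pro-rata amounts: Quinlan 298/565 × $272,070 = 143,498.87; Vance 51/565 × $272,070 = 24,558.53; Petrov 216/565 × $272,070 = 104,012.60.
At nearest $1: Quinlan $143,499; Vance $24,559; Petrov $104,013. Sum = $272,071.
Difference $272,070 − $272,071 = −$1 applied to largest allocation (Quinlan): Quinlan becomes $143,498.

Quinlan: $143,498; Vance: $24,559; Petrov: $104,013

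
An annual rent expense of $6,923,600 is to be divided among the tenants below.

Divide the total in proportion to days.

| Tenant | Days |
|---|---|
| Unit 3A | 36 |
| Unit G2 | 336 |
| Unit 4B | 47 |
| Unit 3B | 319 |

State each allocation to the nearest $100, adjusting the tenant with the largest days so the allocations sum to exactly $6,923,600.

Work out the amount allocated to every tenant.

Unit 3A: $337,700 | Unit G2: $3,152,300 | Unit 4B: $440,900 | Unit 3B: $2,992,700

Sum of days: 36 + 336 + 47 + 319 = 738.
Raw shares: Unit 3A 337,736.59; Unit G2 3,152,208.13; Unit 4B 440,933.88; Unit 3B 2,992,721.41.
Rounded to nearest $100: Unit 3A $337,700; Unit G2 $3,152,200; Unit 4B $440,900; Unit 3B $2,992,700. Sum = $6,923,500.
Difference $6,923,600 − $6,923,500 = +$100 applied to largest days (Unit G2): Unit G2 becomes $3,152,300.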